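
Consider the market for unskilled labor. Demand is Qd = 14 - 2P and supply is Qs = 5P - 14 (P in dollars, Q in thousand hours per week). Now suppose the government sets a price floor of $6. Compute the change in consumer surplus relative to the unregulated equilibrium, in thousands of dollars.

-8

In a free market, 14 - 2P = 5P - 14 gives the equilibrium P* = 4, Q* = 6.
The floor of 6 is above the equilibrium price 4, so it binds.
At P = 6: Qd = 14 - 2·6 = 2 and Qs = 5·6 - 14 = 16.
Consumer surplus without the control is ½ · (7 - 4) · 6 = 9.
With the floor, consumers buy 2 units at 6, so CS = ½ · (7 - 6) · 2 = 1.
Change in consumer surplus = 1 - 9 = -8.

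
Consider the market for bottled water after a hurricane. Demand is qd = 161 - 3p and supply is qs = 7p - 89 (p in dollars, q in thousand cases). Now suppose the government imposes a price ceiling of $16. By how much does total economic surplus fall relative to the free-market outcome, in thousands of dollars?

Without the control the market clears where 161 - 3p = 7p - 89, i.e. p* = 25 and q* = 86.
Because the ceiling (16) lies below the market-clearing price, it is binding.
At p = 16: qd = 161 - 3·16 = 113 and qs = 7·16 - 89 = 23.
Quantity traded falls to 23. At q = 23 the demand price is (161 - 23)/3 = 46 and the supply price is (89 + 23)/7 = 16.
Deadweight loss = ½ · (46 - 16) · (86 - 23) = ½ · 30 · 63 = 945.

945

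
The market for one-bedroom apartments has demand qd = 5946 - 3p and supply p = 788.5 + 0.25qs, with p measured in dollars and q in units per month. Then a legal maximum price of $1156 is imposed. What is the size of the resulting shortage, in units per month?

1008

Rearranging supply gives qs = 4p - 3154. Without the control the market clears where 5946 - 3p = 4p - 3154, i.e. p* = 1300 and q* = 2046.
Because the ceiling (1156) lies below the market-clearing price, it is binding.
At p = 1156: qd = 5946 - 3·1156 = 2478 and qs = 4·1156 - 3154 = 1470.
Shortage = qd - qs = 2478 - 1470 = 1008.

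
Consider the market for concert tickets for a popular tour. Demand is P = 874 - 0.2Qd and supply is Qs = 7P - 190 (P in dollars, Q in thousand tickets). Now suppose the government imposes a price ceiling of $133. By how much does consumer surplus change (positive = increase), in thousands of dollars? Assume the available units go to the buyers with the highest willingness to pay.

-115917.1

Rearranging demand gives Qd = 4370 - 5P. In a free market, 4370 - 5P = 7P - 190 gives the equilibrium P* = 380, Q* = 2470.
Since 133 < 380, the ceiling is binding.
At P = 133: Qd = 4370 - 5·133 = 3705 and Qs = 7·133 - 190 = 741.
Consumer surplus without the control is ½ · (874 - 380) · 2470 = 610090.
With the ceiling, 741 units are sold at 133 (assume they go to the highest-value buyers). The demand price at Q = 741 is 725.8, so CS = ½ · [(874 - 133) + (725.8 - 133)] · 741 = 494172.9.
Change in consumer surplus = 494172.9 - 610090 = -115917.1.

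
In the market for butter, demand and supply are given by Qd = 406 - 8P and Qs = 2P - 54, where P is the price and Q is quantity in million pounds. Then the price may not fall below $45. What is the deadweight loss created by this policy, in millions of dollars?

Without the control the market clears where 406 - 8P = 2P - 54, i.e. P* = 46 and Q* = 38.
Since 45 is below P* = 46, the floor does not bind and the free-market outcome prevails.
Since the control does not bind, no trades are prevented and deadweight loss is zero.

0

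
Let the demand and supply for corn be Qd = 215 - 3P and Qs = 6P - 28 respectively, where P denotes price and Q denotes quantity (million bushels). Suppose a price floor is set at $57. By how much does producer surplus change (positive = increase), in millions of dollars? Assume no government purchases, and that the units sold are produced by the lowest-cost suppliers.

In a free market, 215 - 3P = 6P - 28 gives the equilibrium P* = 27, Q* = 134.
Because the floor (57) lies above the market-clearing price, it is binding.
At P = 57: Qd = 215 - 3·57 = 44 and Qs = 6·57 - 28 = 314.
Producer surplus without the control is ½ · (27 - 14/3) · 134 = 4489/3.
With the floor, 44 units are sold at 57. The supply price at Q = 44 is 12, so PS = ½ · [(57 - 14/3) + (57 - 12)] · 44 = 6424/3.
Change in producer surplus = 6424/3 - 4489/3 = 645.

645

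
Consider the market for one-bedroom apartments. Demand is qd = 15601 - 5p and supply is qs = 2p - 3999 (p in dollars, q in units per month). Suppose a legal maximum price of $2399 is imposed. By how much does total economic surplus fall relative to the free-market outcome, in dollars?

225121.4

Without the control the market clears where 15601 - 5p = 2p - 3999, i.e. p* = 2800 and q* = 1601.
The ceiling of 2399 is below the equilibrium price 2800, so it binds.
At p = 2399: qd = 15601 - 5·2399 = 3606 and qs = 2·2399 - 3999 = 799.
Quantity traded falls to 799. At q = 799 the demand price is (15601 - 799)/5 = 2960.4 and the supply price is (3999 + 799)/2 = 2399.
Deadweight loss = ½ · (2960.4 - 2399) · (1601 - 799) = ½ · 561.4 · 802 = 225121.4.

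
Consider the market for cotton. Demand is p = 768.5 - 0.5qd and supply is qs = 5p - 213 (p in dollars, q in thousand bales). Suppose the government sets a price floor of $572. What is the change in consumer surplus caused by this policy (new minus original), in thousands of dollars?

Rearranging demand gives qd = 1537 - 2p. Equilibrium: 1537 - 2p = 5p - 213, so 1750 = 7p and p* = 250, q* = 1037.
Because the floor (572) lies above the market-clearing price, it is binding.
At p = 572: qd = 1537 - 2·572 = 393 and qs = 5·572 - 213 = 2647.
Consumer surplus without the control is ½ · (768.5 - 250) · 1037 = 268842.25.
With the floor, consumers buy 393 units at 572, so CS = ½ · (768.5 - 572) · 393 = 38612.25.
Change in consumer surplus = 38612.25 - 268842.25 = -230230.

-230230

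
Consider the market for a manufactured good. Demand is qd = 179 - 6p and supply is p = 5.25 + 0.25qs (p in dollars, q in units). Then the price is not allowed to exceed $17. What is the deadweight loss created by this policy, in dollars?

Rearranging supply gives qs = 4p - 21. Setting quantity demanded equal to quantity supplied, 179 - 6p = 4p - 21, gives p* = 20 and q* = 59.
Because the ceiling (17) lies below the market-clearing price, it is binding.
At p = 17: qd = 179 - 6·17 = 77 and qs = 4·17 - 21 = 47.
Quantity traded falls to 47. At q = 47 the demand price is (179 - 47)/6 = 22 and the supply price is (21 + 47)/4 = 17.
Deadweight loss = ½ · (22 - 17) · (59 - 47) = ½ · 5 · 12 = 30.

30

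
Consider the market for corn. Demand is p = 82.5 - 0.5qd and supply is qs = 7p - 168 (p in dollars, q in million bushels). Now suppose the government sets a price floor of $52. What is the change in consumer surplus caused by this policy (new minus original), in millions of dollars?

Rearranging demand gives qd = 165 - 2p. In a free market, 165 - 2p = 7p - 168 gives the equilibrium p* = 37, q* = 91.
The floor of 52 is above the equilibrium price 37, so it binds.
At p = 52: qd = 165 - 2·52 = 61 and qs = 7·52 - 168 = 196.
Consumer surplus without the control is ½ · (82.5 - 37) · 91 = 2070.25.
With the floor, consumers buy 61 units at 52, so CS = ½ · (82.5 - 52) · 61 = 930.25.
Change in consumer surplus = 930.25 - 2070.25 = -1140.

-1140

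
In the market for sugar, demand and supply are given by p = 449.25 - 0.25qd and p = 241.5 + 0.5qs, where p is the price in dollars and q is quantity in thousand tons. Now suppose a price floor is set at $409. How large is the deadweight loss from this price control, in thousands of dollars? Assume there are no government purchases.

5046

Rearranging demand gives qd = 1797 - 4p; rearranging supply gives qs = 2p - 483. Equilibrium: 1797 - 4p = 2p - 483, so 2280 = 6p and p* = 380, q* = 277.
The floor of 409 is above the equilibrium price 380, so it binds.
At p = 409: qd = 1797 - 4·409 = 161 and qs = 2·409 - 483 = 335.
Quantity traded falls to 161. At q = 161 the demand price is (1797 - 161)/4 = 409 and the supply price is (483 + 161)/2 = 322.
Deadweight loss = ½ · (409 - 322) · (277 - 161) = ½ · 87 · 116 = 5046.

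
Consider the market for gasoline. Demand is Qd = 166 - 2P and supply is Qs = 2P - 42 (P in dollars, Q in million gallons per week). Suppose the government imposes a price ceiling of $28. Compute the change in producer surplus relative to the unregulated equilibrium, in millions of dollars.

In a free market, 166 - 2P = 2P - 42 gives the equilibrium P* = 52, Q* = 62.
Since 28 < 52, the ceiling is binding.
At P = 28: Qd = 166 - 2·28 = 110 and Qs = 2·28 - 42 = 14.
Producer surplus without the control is ½ · (52 - 21) · 62 = 961.
With the ceiling, producers sell 14 units at 28, so PS = ½ · (28 - 21) · 14 = 49.
Change in producer surplus = 49 - 961 = -912.

-912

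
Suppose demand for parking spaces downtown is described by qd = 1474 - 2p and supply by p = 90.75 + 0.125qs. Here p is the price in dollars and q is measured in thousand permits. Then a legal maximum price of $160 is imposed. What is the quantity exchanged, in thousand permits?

554

Rearranging supply gives qs = 8p - 726. In a free market, 1474 - 2p = 8p - 726 gives the equilibrium p* = 220, q* = 1034.
The ceiling of 160 is below the equilibrium price 220, so it binds.
At p = 160: qd = 1474 - 2·160 = 1154 and qs = 8·160 - 726 = 554.
The quantity actually transacted is the short side, supply: 554.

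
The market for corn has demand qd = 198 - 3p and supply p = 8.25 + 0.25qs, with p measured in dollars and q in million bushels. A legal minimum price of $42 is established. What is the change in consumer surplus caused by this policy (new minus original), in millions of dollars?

-769.5

Rearranging supply gives qs = 4p - 33. In a free market, 198 - 3p = 4p - 33 gives the equilibrium p* = 33, q* = 99.
The floor of 42 is above the equilibrium price 33, so it binds.
At p = 42: qd = 198 - 3·42 = 72 and qs = 4·42 - 33 = 135.
Consumer surplus without the control is ½ · (66 - 33) · 99 = 1633.5.
With the floor, consumers buy 72 units at 42, so CS = ½ · (66 - 42) · 72 = 864.
Change in consumer surplus = 864 - 1633.5 = -769.5.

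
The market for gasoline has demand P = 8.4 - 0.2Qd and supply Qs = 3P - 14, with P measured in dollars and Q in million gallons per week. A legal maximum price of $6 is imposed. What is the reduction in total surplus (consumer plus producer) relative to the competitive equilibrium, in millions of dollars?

2.4

Rearranging demand gives Qd = 42 - 5P. Without the control the market clears where 42 - 5P = 3P - 14, i.e. P* = 7 and Q* = 7.
The ceiling of 6 is below the equilibrium price 7, so it binds.
At P = 6: Qd = 42 - 5·6 = 12 and Qs = 3·6 - 14 = 4.
Quantity traded falls to 4. At Q = 4 the demand price is (42 - 4)/5 = 7.6 and the supply price is (14 + 4)/3 = 6.
Deadweight loss = ½ · (7.6 - 6) · (7 - 4) = ½ · 1.6 · 3 = 2.4.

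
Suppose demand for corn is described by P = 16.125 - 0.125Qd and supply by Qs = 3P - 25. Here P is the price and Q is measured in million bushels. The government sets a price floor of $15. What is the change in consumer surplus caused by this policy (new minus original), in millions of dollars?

Rearranging demand gives Qd = 129 - 8P. Equilibrium: 129 - 8P = 3P - 25, so 154 = 11P and P* = 14, Q* = 17.
Since 15 > 14, the floor is binding.
At P = 15: Qd = 129 - 8·15 = 9 and Qs = 3·15 - 25 = 20.
Consumer surplus without the control is ½ · (16.125 - 14) · 17 = 18.0625.
With the floor, consumers buy 9 units at 15, so CS = ½ · (16.125 - 15) · 9 = 5.0625.
Change in consumer surplus = 5.0625 - 18.0625 = -13.

-13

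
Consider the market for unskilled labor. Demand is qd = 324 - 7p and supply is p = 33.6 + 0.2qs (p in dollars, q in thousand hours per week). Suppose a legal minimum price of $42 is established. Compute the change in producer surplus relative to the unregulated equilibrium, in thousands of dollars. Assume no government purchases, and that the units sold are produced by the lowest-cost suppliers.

Rearranging supply gives qs = 5p - 168. Equilibrium: 324 - 7p = 5p - 168, so 492 = 12p and p* = 41, q* = 37.
Because the floor (42) lies above the market-clearing price, it is binding.
At p = 42: qd = 324 - 7·42 = 30 and qs = 5·42 - 168 = 42.
Producer surplus without the control is ½ · (41 - 33.6) · 37 = 136.9.
With the floor, 30 units are sold at 42. The supply price at q = 30 is 39.6, so PS = ½ · [(42 - 33.6) + (42 - 39.6)] · 30 = 162.
Change in producer surplus = 162 - 136.9 = 25.1.

25.1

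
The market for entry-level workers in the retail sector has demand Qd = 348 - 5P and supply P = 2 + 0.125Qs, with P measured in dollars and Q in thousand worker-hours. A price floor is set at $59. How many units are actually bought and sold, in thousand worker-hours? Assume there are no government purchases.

Rearranging supply gives Qs = 8P - 16. Setting quantity demanded equal to quantity supplied, 348 - 5P = 8P - 16, gives P* = 28 and Q* = 208.
The floor of 59 is above the equilibrium price 28, so it binds.
At P = 59: Qd = 348 - 5·59 = 53 and Qs = 8·59 - 16 = 456.
The quantity actually transacted is the short side, demand: 53.

53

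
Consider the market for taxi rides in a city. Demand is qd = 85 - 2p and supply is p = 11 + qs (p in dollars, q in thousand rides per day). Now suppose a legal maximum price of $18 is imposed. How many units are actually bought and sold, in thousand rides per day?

Rearranging supply gives qs = p - 11. Setting quantity demanded equal to quantity supplied, 85 - 2p = p - 11, gives p* = 32 and q* = 21.
The ceiling of 18 is below the equilibrium price 32, so it binds.
At p = 18: qd = 85 - 2·18 = 49 and qs = 18 - 11 = 7.
The quantity actually transacted is the short side, supply: 7.

7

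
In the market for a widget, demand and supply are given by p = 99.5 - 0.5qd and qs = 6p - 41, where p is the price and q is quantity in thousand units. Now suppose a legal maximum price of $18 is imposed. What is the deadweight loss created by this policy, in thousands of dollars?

Rearranging demand gives qd = 199 - 2p. Equilibrium: 199 - 2p = 6p - 41, so 240 = 8p and p* = 30, q* = 139.
The ceiling of 18 is below the equilibrium price 30, so it binds.
At p = 18: qd = 199 - 2·18 = 163 and qs = 6·18 - 41 = 67.
Quantity traded falls to 67. At q = 67 the demand price is (199 - 67)/2 = 66 and the supply price is (41 + 67)/6 = 18.
Deadweight loss = ½ · (66 - 18) · (139 - 67) = ½ · 48 · 72 = 1728.

1728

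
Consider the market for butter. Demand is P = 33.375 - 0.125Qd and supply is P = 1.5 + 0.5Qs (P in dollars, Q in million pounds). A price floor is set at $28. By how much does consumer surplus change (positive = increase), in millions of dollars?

Rearranging demand gives Qd = 267 - 8P; rearranging supply gives Qs = 2P - 3. Setting quantity demanded equal to quantity supplied, 267 - 8P = 2P - 3, gives P* = 27 and Q* = 51.
Since 28 > 27, the floor is binding.
At P = 28: Qd = 267 - 8·28 = 43 and Qs = 2·28 - 3 = 53.
Consumer surplus without the control is ½ · (33.375 - 27) · 51 = 162.5625.
With the floor, consumers buy 43 units at 28, so CS = ½ · (33.375 - 28) · 43 = 115.5625.
Change in consumer surplus = 115.5625 - 162.5625 = -47.

-47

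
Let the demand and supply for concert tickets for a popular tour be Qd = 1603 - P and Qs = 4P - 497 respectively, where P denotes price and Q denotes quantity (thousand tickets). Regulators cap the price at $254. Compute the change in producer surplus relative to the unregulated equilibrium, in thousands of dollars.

-141266

Setting quantity demanded equal to quantity supplied, 1603 - P = 4P - 497, gives P* = 420 and Q* = 1183.
The ceiling of 254 is below the equilibrium price 420, so it binds.
At P = 254: Qd = 1603 - 254 = 1349 and Qs = 4·254 - 497 = 519.
Producer surplus without the control is ½ · (420 - 124.25) · 1183 = 174936.125.
With the ceiling, producers sell 519 units at 254, so PS = ½ · (254 - 124.25) · 519 = 33670.125.
Change in producer surplus = 33670.125 - 174936.125 = -141266.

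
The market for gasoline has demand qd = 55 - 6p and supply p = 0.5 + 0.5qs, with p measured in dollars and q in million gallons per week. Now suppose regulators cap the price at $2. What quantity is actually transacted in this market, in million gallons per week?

Rearranging supply gives qs = 2p - 1. Without the control the market clears where 55 - 6p = 2p - 1, i.e. p* = 7 and q* = 13.
Because the ceiling (2) lies below the market-clearing price, it is binding.
At p = 2: qd = 55 - 6·2 = 43 and qs = 2·2 - 1 = 3.
The quantity actually transacted is the short side, supply: 3.

3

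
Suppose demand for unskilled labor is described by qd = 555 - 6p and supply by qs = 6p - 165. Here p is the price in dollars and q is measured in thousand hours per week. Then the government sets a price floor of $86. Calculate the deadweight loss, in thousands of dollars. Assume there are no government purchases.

4056

In a free market, 555 - 6p = 6p - 165 gives the equilibrium p* = 60, q* = 195.
Because the floor (86) lies above the market-clearing price, it is binding.
At p = 86: qd = 555 - 6·86 = 39 and qs = 6·86 - 165 = 351.
Quantity traded falls to 39. At q = 39 the demand price is (555 - 39)/6 = 86 and the supply price is (165 + 39)/6 = 34.
Deadweight loss = ½ · (86 - 34) · (195 - 39) = ½ · 52 · 156 = 4056.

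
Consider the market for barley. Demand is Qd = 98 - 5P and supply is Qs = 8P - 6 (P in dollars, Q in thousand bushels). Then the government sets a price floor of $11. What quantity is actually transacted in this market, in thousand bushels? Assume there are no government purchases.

43

In a free market, 98 - 5P = 8P - 6 gives the equilibrium P* = 8, Q* = 58.
Since 11 > 8, the floor is binding.
At P = 11: Qd = 98 - 5·11 = 43 and Qs = 8·11 - 6 = 82.
The quantity actually transacted is the short side, demand: 43.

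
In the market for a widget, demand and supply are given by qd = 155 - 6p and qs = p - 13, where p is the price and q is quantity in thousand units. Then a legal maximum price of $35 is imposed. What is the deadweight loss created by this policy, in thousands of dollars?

Without the control the market clears where 155 - 6p = p - 13, i.e. p* = 24 and q* = 11.
Since 35 is above p* = 24, the ceiling does not bind and the free-market outcome prevails.
Since the control does not bind, no trades are prevented and deadweight loss is zero.

0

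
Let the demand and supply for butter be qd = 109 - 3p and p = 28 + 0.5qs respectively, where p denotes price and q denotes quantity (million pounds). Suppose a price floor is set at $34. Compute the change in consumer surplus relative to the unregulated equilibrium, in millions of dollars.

-8.5

Rearranging supply gives qs = 2p - 56. Equilibrium: 109 - 3p = 2p - 56, so 165 = 5p and p* = 33, q* = 10.
Because the floor (34) lies above the market-clearing price, it is binding.
At p = 34: qd = 109 - 3·34 = 7 and qs = 2·34 - 56 = 12.
Consumer surplus without the control is ½ · (109/3 - 33) · 10 = 50/3.
With the floor, consumers buy 7 units at 34, so CS = ½ · (109/3 - 34) · 7 = 49/6.
Change in consumer surplus = 49/6 - 50/3 = -8.5.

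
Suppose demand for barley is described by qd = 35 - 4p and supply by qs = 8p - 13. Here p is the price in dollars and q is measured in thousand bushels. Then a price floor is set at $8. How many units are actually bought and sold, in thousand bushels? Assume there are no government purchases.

Setting quantity demanded equal to quantity supplied, 35 - 4p = 8p - 13, gives p* = 4 and q* = 19.
The floor of 8 is above the equilibrium price 4, so it binds.
At p = 8: qd = 35 - 4·8 = 3 and qs = 8·8 - 13 = 51.
The quantity actually transacted is the short side, demand: 3.

3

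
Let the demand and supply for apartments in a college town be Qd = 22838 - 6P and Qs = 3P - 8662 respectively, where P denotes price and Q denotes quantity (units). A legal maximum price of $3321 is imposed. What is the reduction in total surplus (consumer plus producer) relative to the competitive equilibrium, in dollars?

Without the control the market clears where 22838 - 6P = 3P - 8662, i.e. P* = 3500 and Q* = 1838.
Since 3321 < 3500, the ceiling is binding.
At P = 3321: Qd = 22838 - 6·3321 = 2912 and Qs = 3·3321 - 8662 = 1301.
Quantity traded falls to 1301. At Q = 1301 the demand price is (22838 - 1301)/6 = 3589.5 and the supply price is (8662 + 1301)/3 = 3321.
Deadweight loss = ½ · (3589.5 - 3321) · (1838 - 1301) = ½ · 268.5 · 537 = 72092.25.

72092.25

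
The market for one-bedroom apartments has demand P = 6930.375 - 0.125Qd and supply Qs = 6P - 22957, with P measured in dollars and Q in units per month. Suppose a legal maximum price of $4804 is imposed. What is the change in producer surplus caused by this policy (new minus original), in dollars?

-6570980

Rearranging demand gives Qd = 55443 - 8P. In a free market, 55443 - 8P = 6P - 22957 gives the equilibrium P* = 5600, Q* = 10643.
Because the ceiling (4804) lies below the market-clearing price, it is binding.
At P = 4804: Qd = 55443 - 8·4804 = 17011 and Qs = 6·4804 - 22957 = 5867.
Producer surplus without the control is ½ · (5600 - 22957/6) · 10643 = 113273449/12.
With the ceiling, producers sell 5867 units at 4804, so PS = ½ · (4804 - 22957/6) · 5867 = 34421689/12.
Change in producer surplus = 34421689/12 - 113273449/12 = -6570980.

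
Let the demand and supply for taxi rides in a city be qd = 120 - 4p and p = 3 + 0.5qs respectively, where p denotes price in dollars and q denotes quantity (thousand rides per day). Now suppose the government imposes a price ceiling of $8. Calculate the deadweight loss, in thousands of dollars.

Rearranging supply gives qs = 2p - 6. Equilibrium: 120 - 4p = 2p - 6, so 126 = 6p and p* = 21, q* = 36.
The ceiling of 8 is below the equilibrium price 21, so it binds.
At p = 8: qd = 120 - 4·8 = 88 and qs = 2·8 - 6 = 10.
Quantity traded falls to 10. At q = 10 the demand price is (120 - 10)/4 = 27.5 and the supply price is (6 + 10)/2 = 8.
Deadweight loss = ½ · (27.5 - 8) · (36 - 10) = ½ · 19.5 · 26 = 253.5.

253.5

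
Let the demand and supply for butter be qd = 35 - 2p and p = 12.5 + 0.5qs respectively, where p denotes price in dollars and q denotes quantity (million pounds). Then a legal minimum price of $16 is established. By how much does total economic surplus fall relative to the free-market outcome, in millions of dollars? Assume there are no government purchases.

Rearranging supply gives qs = 2p - 25. Equilibrium: 35 - 2p = 2p - 25, so 60 = 4p and p* = 15, q* = 5.
Since 16 > 15, the floor is binding.
At p = 16: qd = 35 - 2·16 = 3 and qs = 2·16 - 25 = 7.
Quantity traded falls to 3. At q = 3 the demand price is (35 - 3)/2 = 16 and the supply price is (25 + 3)/2 = 14.
Deadweight loss = ½ · (16 - 14) · (5 - 3) = ½ · 2 · 2 = 2.

2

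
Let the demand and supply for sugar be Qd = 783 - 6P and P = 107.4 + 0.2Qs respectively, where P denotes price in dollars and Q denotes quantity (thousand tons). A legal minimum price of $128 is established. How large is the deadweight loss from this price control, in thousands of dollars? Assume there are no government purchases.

Rearranging supply gives Qs = 5P - 537. Equilibrium: 783 - 6P = 5P - 537, so 1320 = 11P and P* = 120, Q* = 63.
The floor of 128 is above the equilibrium price 120, so it binds.
At P = 128: Qd = 783 - 6·128 = 15 and Qs = 5·128 - 537 = 103.
Quantity traded falls to 15. At Q = 15 the demand price is (783 - 15)/6 = 128 and the supply price is (537 + 15)/5 = 110.4.
Deadweight loss = ½ · (128 - 110.4) · (63 - 15) = ½ · 17.6 · 48 = 422.4.

422.4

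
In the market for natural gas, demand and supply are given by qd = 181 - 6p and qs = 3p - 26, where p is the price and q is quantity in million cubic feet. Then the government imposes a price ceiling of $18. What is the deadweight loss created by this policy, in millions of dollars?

Without the control the market clears where 181 - 6p = 3p - 26, i.e. p* = 23 and q* = 43.
The ceiling of 18 is below the equilibrium price 23, so it binds.
At p = 18: qd = 181 - 6·18 = 73 and qs = 3·18 - 26 = 28.
Quantity traded falls to 28. At q = 28 the demand price is (181 - 28)/6 = 25.5 and the supply price is (26 + 28)/3 = 18.
Deadweight loss = ½ · (25.5 - 18) · (43 - 28) = ½ · 7.5 · 15 = 56.25.

56.25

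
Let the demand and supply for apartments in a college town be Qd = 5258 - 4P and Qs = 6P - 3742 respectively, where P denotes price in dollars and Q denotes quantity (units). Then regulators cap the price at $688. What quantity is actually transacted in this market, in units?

386

In a free market, 5258 - 4P = 6P - 3742 gives the equilibrium P* = 900, Q* = 1658.
Since 688 < 900, the ceiling is binding.
At P = 688: Qd = 5258 - 4·688 = 2506 and Qs = 6·688 - 3742 = 386.
The quantity actually transacted is the short side, supply: 386.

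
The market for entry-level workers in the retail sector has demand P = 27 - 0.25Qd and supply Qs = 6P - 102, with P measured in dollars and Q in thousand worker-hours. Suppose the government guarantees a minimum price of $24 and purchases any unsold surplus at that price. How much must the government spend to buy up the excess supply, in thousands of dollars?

Rearranging demand gives Qd = 108 - 4P. Equilibrium: 108 - 4P = 6P - 102, so 210 = 10P and P* = 21, Q* = 24.
The floor of 24 is above the equilibrium price 21, so it binds.
At P = 24: Qd = 108 - 4·24 = 12 and Qs = 6·24 - 102 = 42.
Surplus = Qs - Qd = 30.
Government expenditure = surplus × support price = 30 × 24 = 720.

720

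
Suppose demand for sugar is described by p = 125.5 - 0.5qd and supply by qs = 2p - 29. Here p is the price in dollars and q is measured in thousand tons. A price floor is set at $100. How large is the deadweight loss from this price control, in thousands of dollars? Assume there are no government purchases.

Rearranging demand gives qd = 251 - 2p. Without the control the market clears where 251 - 2p = 2p - 29, i.e. p* = 70 and q* = 111.
The floor of 100 is above the equilibrium price 70, so it binds.
At p = 100: qd = 251 - 2·100 = 51 and qs = 2·100 - 29 = 171.
Quantity traded falls to 51. At q = 51 the demand price is (251 - 51)/2 = 100 and the supply price is (29 + 51)/2 = 40.
Deadweight loss = ½ · (100 - 40) · (111 - 51) = ½ · 60 · 60 = 1800.

1800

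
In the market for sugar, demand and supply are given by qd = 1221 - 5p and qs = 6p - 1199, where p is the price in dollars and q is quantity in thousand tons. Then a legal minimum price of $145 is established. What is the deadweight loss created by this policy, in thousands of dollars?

0

Setting quantity demanded equal to quantity supplied, 1221 - 5p = 6p - 1199, gives p* = 220 and q* = 121.
The floor of 145 is below the equilibrium price 220, so it is not binding; the market clears at p* = 220, q* = 121.
Since the control does not bind, no trades are prevented and deadweight loss is zero.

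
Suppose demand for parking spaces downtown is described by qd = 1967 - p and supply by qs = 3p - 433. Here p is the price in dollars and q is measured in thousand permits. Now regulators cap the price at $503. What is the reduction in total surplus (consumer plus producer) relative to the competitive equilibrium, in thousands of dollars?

56454

Without the control the market clears where 1967 - p = 3p - 433, i.e. p* = 600 and q* = 1367.
The ceiling of 503 is below the equilibrium price 600, so it binds.
At p = 503: qd = 1967 - 503 = 1464 and qs = 3·503 - 433 = 1076.
Quantity traded falls to 1076. At q = 1076 the demand price is 1967 - 1076 = 891 and the supply price is (433 + 1076)/3 = 503.
Deadweight loss = ½ · (891 - 503) · (1367 - 1076) = ½ · 388 · 291 = 56454.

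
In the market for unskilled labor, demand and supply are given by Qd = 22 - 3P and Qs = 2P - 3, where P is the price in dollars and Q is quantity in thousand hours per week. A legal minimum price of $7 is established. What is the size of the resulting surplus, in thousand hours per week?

Setting quantity demanded equal to quantity supplied, 22 - 3P = 2P - 3, gives P* = 5 and Q* = 7.
Because the floor (7) lies above the market-clearing price, it is binding.
At P = 7: Qd = 22 - 3·7 = 1 and Qs = 2·7 - 3 = 11.
Surplus = Qs - Qd = 11 - 1 = 10.

10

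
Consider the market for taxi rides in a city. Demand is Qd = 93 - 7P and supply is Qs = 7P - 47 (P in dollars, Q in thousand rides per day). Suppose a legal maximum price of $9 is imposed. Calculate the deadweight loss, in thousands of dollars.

7

Setting quantity demanded equal to quantity supplied, 93 - 7P = 7P - 47, gives P* = 10 and Q* = 23.
Because the ceiling (9) lies below the market-clearing price, it is binding.
At P = 9: Qd = 93 - 7·9 = 30 and Qs = 7·9 - 47 = 16.
Quantity traded falls to 16. At Q = 16 the demand price is (93 - 16)/7 = 11 and the supply price is (47 + 16)/7 = 9.
Deadweight loss = ½ · (11 - 9) · (23 - 16) = ½ · 2 · 7 = 7.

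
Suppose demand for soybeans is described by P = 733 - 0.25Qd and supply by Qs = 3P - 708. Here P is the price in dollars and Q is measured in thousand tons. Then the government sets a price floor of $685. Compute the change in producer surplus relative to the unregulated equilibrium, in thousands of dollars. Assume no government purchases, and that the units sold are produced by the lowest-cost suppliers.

Rearranging demand gives Qd = 2932 - 4P. Setting quantity demanded equal to quantity supplied, 2932 - 4P = 3P - 708, gives P* = 520 and Q* = 852.
The floor of 685 is above the equilibrium price 520, so it binds.
At P = 685: Qd = 2932 - 4·685 = 192 and Qs = 3·685 - 708 = 1347.
Producer surplus without the control is ½ · (520 - 236) · 852 = 120984.
With the floor, 192 units are sold at 685. The supply price at Q = 192 is 300, so PS = ½ · [(685 - 236) + (685 - 300)] · 192 = 80064.
Change in producer surplus = 80064 - 120984 = -40920.

-40920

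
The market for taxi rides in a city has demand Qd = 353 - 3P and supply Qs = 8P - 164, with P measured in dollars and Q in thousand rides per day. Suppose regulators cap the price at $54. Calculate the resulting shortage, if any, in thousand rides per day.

0

In a free market, 353 - 3P = 8P - 164 gives the equilibrium P* = 47, Q* = 212.
Since 54 is above P* = 47, the ceiling does not bind and the free-market outcome prevails.
Since the control does not bind, there is no shortage.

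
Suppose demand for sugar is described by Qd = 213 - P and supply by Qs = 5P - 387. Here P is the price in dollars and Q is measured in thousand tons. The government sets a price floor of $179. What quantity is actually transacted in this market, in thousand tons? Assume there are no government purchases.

Setting quantity demanded equal to quantity supplied, 213 - P = 5P - 387, gives P* = 100 and Q* = 113.
The floor of 179 is above the equilibrium price 100, so it binds.
At P = 179: Qd = 213 - 179 = 34 and Qs = 5·179 - 387 = 508.
The quantity actually transacted is the short side, demand: 34.

34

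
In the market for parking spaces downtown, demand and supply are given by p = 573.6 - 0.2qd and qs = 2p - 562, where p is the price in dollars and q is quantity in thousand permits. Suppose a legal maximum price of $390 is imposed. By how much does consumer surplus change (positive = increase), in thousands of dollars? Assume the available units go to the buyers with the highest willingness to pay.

Rearranging demand gives qd = 2868 - 5p. Without the control the market clears where 2868 - 5p = 2p - 562, i.e. p* = 490 and q* = 418.
Because the ceiling (390) lies below the market-clearing price, it is binding.
At p = 390: qd = 2868 - 5·390 = 918 and qs = 2·390 - 562 = 218.
Consumer surplus without the control is ½ · (573.6 - 490) · 418 = 17472.4.
With the ceiling, 218 units are sold at 390 (assume they go to the highest-value buyers). The demand price at q = 218 is 530, so CS = ½ · [(573.6 - 390) + (530 - 390)] · 218 = 35272.4.
Change in consumer surplus = 35272.4 - 17472.4 = 17800.

17800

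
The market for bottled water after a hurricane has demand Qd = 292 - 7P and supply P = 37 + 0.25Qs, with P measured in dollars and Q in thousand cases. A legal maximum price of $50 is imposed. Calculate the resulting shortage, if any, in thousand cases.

Rearranging supply gives Qs = 4P - 148. In a free market, 292 - 7P = 4P - 148 gives the equilibrium P* = 40, Q* = 12.
Since 50 is above P* = 40, the ceiling does not bind and the free-market outcome prevails.
Since the control does not bind, there is no shortage.

0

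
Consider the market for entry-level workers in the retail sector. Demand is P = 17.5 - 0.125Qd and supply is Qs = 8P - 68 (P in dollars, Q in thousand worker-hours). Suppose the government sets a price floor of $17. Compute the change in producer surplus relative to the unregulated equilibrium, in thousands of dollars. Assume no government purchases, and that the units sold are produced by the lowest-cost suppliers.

-48

Rearranging demand gives Qd = 140 - 8P. Without the control the market clears where 140 - 8P = 8P - 68, i.e. P* = 13 and Q* = 36.
Because the floor (17) lies above the market-clearing price, it is binding.
At P = 17: Qd = 140 - 8·17 = 4 and Qs = 8·17 - 68 = 68.
Producer surplus without the control is ½ · (13 - 8.5) · 36 = 81.
With the floor, 4 units are sold at 17. The supply price at Q = 4 is 9, so PS = ½ · [(17 - 8.5) + (17 - 9)] · 4 = 33.
Change in producer surplus = 33 - 81 = -48.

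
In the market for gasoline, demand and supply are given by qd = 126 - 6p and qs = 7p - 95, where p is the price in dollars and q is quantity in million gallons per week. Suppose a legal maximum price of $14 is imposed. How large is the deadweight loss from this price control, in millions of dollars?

68.25

Without the control the market clears where 126 - 6p = 7p - 95, i.e. p* = 17 and q* = 24.
The ceiling of 14 is below the equilibrium price 17, so it binds.
At p = 14: qd = 126 - 6·14 = 42 and qs = 7·14 - 95 = 3.
Quantity traded falls to 3. At q = 3 the demand price is (126 - 3)/6 = 20.5 and the supply price is (95 + 3)/7 = 14.
Deadweight loss = ½ · (20.5 - 14) · (24 - 3) = ½ · 6.5 · 21 = 68.25.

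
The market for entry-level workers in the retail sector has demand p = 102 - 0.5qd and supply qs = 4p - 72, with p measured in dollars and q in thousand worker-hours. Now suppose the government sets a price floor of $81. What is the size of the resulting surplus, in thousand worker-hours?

210

Rearranging demand gives qd = 204 - 2p. Without the control the market clears where 204 - 2p = 4p - 72, i.e. p* = 46 and q* = 112.
Since 81 > 46, the floor is binding.
At p = 81: qd = 204 - 2·81 = 42 and qs = 4·81 - 72 = 252.
Surplus = qs - qd = 252 - 42 = 210.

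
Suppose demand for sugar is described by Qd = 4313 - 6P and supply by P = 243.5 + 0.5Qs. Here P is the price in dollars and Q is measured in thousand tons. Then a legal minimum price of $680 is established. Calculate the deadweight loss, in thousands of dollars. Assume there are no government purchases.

Rearranging supply gives Qs = 2P - 487. Equilibrium: 4313 - 6P = 2P - 487, so 4800 = 8P and P* = 600, Q* = 713.
The floor of 680 is above the equilibrium price 600, so it binds.
At P = 680: Qd = 4313 - 6·680 = 233 and Qs = 2·680 - 487 = 873.
Quantity traded falls to 233. At Q = 233 the demand price is (4313 - 233)/6 = 680 and the supply price is (487 + 233)/2 = 360.
Deadweight loss = ½ · (680 - 360) · (713 - 233) = ½ · 320 · 480 = 76800.

76800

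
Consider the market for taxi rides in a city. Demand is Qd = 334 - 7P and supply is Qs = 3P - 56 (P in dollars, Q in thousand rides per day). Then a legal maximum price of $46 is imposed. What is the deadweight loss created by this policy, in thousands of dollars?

0

Without the control the market clears where 334 - 7P = 3P - 56, i.e. P* = 39 and Q* = 61.
The ceiling of 46 is above the equilibrium price 39, so it is not binding; the market clears at P* = 39, Q* = 61.
Since the control does not bind, no trades are prevented and deadweight loss is zero.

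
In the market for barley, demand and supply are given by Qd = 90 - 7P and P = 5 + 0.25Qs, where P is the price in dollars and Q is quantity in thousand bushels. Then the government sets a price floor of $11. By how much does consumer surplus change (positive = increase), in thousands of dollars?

-16.5

Rearranging supply gives Qs = 4P - 20. Without the control the market clears where 90 - 7P = 4P - 20, i.e. P* = 10 and Q* = 20.
Since 11 > 10, the floor is binding.
At P = 11: Qd = 90 - 7·11 = 13 and Qs = 4·11 - 20 = 24.
Consumer surplus without the control is ½ · (90/7 - 10) · 20 = 200/7.
With the floor, consumers buy 13 units at 11, so CS = ½ · (90/7 - 11) · 13 = 169/14.
Change in consumer surplus = 169/14 - 200/7 = -16.5.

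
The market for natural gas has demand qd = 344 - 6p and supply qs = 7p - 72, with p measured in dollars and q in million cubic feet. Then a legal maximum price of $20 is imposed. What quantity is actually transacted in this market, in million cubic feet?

68

Equilibrium: 344 - 6p = 7p - 72, so 416 = 13p and p* = 32, q* = 152.
The ceiling of 20 is below the equilibrium price 32, so it binds.
At p = 20: qd = 344 - 6·20 = 224 and qs = 7·20 - 72 = 68.
The quantity actually transacted is the short side, supply: 68.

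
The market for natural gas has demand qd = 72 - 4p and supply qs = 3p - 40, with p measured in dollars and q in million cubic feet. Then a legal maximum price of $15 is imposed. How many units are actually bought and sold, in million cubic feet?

5

Setting quantity demanded equal to quantity supplied, 72 - 4p = 3p - 40, gives p* = 16 and q* = 8.
Because the ceiling (15) lies below the market-clearing price, it is binding.
At p = 15: qd = 72 - 4·15 = 12 and qs = 3·15 - 40 = 5.
The quantity actually transacted is the short side, supply: 5.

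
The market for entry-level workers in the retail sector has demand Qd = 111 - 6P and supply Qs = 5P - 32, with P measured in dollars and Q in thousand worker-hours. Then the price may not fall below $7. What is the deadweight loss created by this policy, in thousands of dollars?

0

Setting quantity demanded equal to quantity supplied, 111 - 6P = 5P - 32, gives P* = 13 and Q* = 33.
The floor of 7 is below the equilibrium price 13, so it is not binding; the market clears at P* = 13, Q* = 33.
Since the control does not bind, no trades are prevented and deadweight loss is zero.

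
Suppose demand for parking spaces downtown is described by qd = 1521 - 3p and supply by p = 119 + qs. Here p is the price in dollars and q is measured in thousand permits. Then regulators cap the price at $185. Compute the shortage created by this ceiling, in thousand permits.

900

Rearranging supply gives qs = p - 119. Without the control the market clears where 1521 - 3p = p - 119, i.e. p* = 410 and q* = 291.
Since 185 < 410, the ceiling is binding.
At p = 185: qd = 1521 - 3·185 = 966 and qs = 185 - 119 = 66.
Shortage = qd - qs = 966 - 66 = 900.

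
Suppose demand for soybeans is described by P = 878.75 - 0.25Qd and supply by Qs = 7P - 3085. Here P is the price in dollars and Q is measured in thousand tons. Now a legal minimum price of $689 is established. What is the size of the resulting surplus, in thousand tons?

979

Rearranging demand gives Qd = 3515 - 4P. Equilibrium: 3515 - 4P = 7P - 3085, so 6600 = 11P and P* = 600, Q* = 1115.
Since 689 > 600, the floor is binding.
At P = 689: Qd = 3515 - 4·689 = 759 and Qs = 7·689 - 3085 = 1738.
Surplus = Qs - Qd = 1738 - 759 = 979.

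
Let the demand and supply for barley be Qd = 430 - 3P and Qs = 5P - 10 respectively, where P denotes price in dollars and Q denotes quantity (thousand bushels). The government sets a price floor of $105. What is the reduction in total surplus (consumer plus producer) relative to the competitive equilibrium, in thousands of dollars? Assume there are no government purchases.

6000

In a free market, 430 - 3P = 5P - 10 gives the equilibrium P* = 55, Q* = 265.
Because the floor (105) lies above the market-clearing price, it is binding.
At P = 105: Qd = 430 - 3·105 = 115 and Qs = 5·105 - 10 = 515.
Quantity traded falls to 115. At Q = 115 the demand price is (430 - 115)/3 = 105 and the supply price is (10 + 115)/5 = 25.
Deadweight loss = ½ · (105 - 25) · (265 - 115) = ½ · 80 · 150 = 6000.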